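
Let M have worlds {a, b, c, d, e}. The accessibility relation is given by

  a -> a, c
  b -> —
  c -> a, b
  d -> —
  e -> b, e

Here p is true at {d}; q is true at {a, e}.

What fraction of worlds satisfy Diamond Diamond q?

a: successors {a, c}; Diamond q there: a:T, c:T. ✓
b: no successors, so Diamond Diamond q fails. ✗
c: successors {a, b}; Diamond q there: a:T, b:F. ✓
d: no successors, so Diamond Diamond q fails. ✗
e: successors {b, e}; Diamond q there: b:F, e:T. ✓
That's 3 of 5 worlds, so 3/5.

3/5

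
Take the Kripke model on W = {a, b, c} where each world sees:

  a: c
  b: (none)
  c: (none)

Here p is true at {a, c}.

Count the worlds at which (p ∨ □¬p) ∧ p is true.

2

a: p ∨ □¬p is T, p is T. ✓
b: p ∨ □¬p is T, p is F. ✗
c: p ∨ □¬p is T, p is T. ✓
Satisfying worlds: {a, c}.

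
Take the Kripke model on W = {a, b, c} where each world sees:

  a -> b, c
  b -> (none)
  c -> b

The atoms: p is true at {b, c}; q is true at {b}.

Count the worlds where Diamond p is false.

1

a: successors {b, c}; p there: b:T, c:T. ✓
b: no successors, so Diamond p fails. ✗
c: successors {b}; p there: b:T. ✓
Satisfying worlds: {a, c}.
So Diamond p fails at the other 1 world.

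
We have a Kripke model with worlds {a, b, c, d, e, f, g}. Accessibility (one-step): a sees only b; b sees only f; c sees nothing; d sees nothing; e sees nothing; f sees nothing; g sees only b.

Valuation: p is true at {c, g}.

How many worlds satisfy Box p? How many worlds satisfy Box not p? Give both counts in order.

For Box p:
a: successors {b}; p there: b:F. ✗
b: successors {f}; p there: f:F. ✗
c: no successors, so Box p holds vacuously. ✓
d: no successors, so Box p holds vacuously. ✓
e: no successors, so Box p holds vacuously. ✓
f: no successors, so Box p holds vacuously. ✓
g: successors {b}; p there: b:F. ✗
— 4 worlds.
For Box not p:
a: successors {b}; not p there: b:T. ✓
b: successors {f}; not p there: f:T. ✓
c: no successors, so Box not p holds vacuously. ✓
d: no successors, so Box not p holds vacuously. ✓
e: no successors, so Box not p holds vacuously. ✓
f: no successors, so Box not p holds vacuously. ✓
g: successors {b}; not p there: b:T. ✓
— 7 worlds.

4 and 7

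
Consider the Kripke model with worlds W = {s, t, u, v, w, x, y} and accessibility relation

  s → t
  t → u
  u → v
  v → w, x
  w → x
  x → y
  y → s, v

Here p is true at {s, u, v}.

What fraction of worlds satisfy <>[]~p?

4/7

s: successors {t}; []~p there: t:F. ✗
t: successors {u}; []~p there: u:F. ✗
u: successors {v}; []~p there: v:T. ✓
v: successors {w, x}; []~p there: w:T, x:T. ✓
w: successors {x}; []~p there: x:T. ✓
x: successors {y}; []~p there: y:F. ✗
y: successors {s, v}; []~p there: s:T, v:T. ✓
That's 4 of 7 worlds, so 4/7.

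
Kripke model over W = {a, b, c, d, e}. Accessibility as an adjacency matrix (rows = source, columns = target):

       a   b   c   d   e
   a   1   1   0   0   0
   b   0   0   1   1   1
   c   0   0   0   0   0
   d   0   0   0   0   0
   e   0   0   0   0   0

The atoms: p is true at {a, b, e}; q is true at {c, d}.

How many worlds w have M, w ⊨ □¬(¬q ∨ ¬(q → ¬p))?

3

a: successors {a, b}; ¬(¬q ∨ ¬(q → ¬p)) there: a:F, b:F. ✗
b: successors {c, d, e}; ¬(¬q ∨ ¬(q → ¬p)) there: c:T, d:T, e:F. ✗
c: no successors, so □¬(¬q ∨ ¬(q → ¬p)) holds vacuously. ✓
d: no successors, so □¬(¬q ∨ ¬(q → ¬p)) holds vacuously. ✓
e: no successors, so □¬(¬q ∨ ¬(q → ¬p)) holds vacuously. ✓
Satisfying worlds: {c, d, e}.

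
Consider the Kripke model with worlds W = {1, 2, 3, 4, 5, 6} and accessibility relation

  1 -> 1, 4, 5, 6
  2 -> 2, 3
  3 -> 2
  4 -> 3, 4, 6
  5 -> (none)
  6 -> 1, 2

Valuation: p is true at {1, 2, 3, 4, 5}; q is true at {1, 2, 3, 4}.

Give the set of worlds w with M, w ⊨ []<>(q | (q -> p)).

{2, 3, 4, 5, 6}

1: successors {1, 4, 5, 6}; <>(q | (q -> p)) there: 1:T, 4:T, 5:F, 6:T. ✗
2: successors {2, 3}; <>(q | (q -> p)) there: 2:T, 3:T. ✓
3: successors {2}; <>(q | (q -> p)) there: 2:T. ✓
4: successors {3, 4, 6}; <>(q | (q -> p)) there: 3:T, 4:T, 6:T. ✓
5: no successors, so []<>(q | (q -> p)) holds vacuously. ✓
6: successors {1, 2}; <>(q | (q -> p)) there: 1:T, 2:T. ✓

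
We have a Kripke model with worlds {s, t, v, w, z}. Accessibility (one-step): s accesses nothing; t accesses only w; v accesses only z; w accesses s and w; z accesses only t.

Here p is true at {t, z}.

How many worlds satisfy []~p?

3

s: no successors, so []~p holds vacuously. ✓
t: successors {w}; ~p there: w:T. ✓
v: successors {z}; ~p there: z:F. ✗
w: successors {s, w}; ~p there: s:T, w:T. ✓
z: successors {t}; ~p there: t:F. ✗
Satisfying worlds: {s, t, w}.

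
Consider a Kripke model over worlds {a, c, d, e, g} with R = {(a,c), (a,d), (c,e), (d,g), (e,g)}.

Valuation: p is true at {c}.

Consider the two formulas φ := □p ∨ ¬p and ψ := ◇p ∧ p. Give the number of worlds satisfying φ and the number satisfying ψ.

For □p ∨ ¬p:
a: □p is F, ¬p is T. ✓
c: □p is F, ¬p is F. ✗
d: □p is F, ¬p is T. ✓
e: □p is F, ¬p is T. ✓
g: □p is T, ¬p is T. ✓
— 4 worlds.
For ◇p ∧ p:
a: ◇p is T, p is F. ✗
c: ◇p is F, p is T. ✗
d: ◇p is F, p is F. ✗
e: ◇p is F, p is F. ✗
g: ◇p is F, p is F. ✗
— 0 worlds.

4 and 0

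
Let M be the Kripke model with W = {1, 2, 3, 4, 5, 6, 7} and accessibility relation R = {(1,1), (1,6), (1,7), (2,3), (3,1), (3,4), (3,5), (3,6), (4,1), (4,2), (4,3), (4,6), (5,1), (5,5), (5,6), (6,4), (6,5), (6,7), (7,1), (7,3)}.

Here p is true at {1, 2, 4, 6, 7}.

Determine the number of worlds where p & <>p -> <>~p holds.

6

1: p & <>p is T, <>~p is F. ✗
2: p & <>p is F, <>~p is T. ✓
3: p & <>p is F, <>~p is T. ✓
4: p & <>p is T, <>~p is T. ✓
5: p & <>p is F, <>~p is T. ✓
6: p & <>p is T, <>~p is T. ✓
7: p & <>p is T, <>~p is T. ✓
Satisfying worlds: {2, 3, 4, 5, 6, 7}.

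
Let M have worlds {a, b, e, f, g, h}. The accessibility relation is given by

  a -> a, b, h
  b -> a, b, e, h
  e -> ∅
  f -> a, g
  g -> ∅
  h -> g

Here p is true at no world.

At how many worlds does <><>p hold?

0

a: successors {a, b, h}; <>p there: a:F, b:F, h:F. ✗
b: successors {a, b, e, h}; <>p there: a:F, b:F, e:F, h:F. ✗
e: no successors, so <><>p fails. ✗
f: successors {a, g}; <>p there: a:F, g:F. ✗
g: no successors, so <><>p fails. ✗
h: successors {g}; <>p there: g:F. ✗
Satisfying worlds: ∅.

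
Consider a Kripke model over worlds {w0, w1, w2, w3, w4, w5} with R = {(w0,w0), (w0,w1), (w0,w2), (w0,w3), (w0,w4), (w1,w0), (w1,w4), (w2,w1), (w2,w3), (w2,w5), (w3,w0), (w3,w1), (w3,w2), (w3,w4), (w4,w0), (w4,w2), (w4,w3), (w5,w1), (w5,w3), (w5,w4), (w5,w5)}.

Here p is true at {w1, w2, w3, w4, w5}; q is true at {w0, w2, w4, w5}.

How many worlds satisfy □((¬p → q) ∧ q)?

w0: successors {w0, w1, w2, w3, w4}; (¬p → q) ∧ q there: w0:T, w1:F, w2:T, w3:F, w4:T. ✗
w1: successors {w0, w4}; (¬p → q) ∧ q there: w0:T, w4:T. ✓
w2: successors {w1, w3, w5}; (¬p → q) ∧ q there: w1:F, w3:F, w5:T. ✗
w3: successors {w0, w1, w2, w4}; (¬p → q) ∧ q there: w0:T, w1:F, w2:T, w4:T. ✗
w4: successors {w0, w2, w3}; (¬p → q) ∧ q there: w0:T, w2:T, w3:F. ✗
w5: successors {w1, w3, w4, w5}; (¬p → q) ∧ q there: w1:F, w3:F, w4:T, w5:T. ✗
Satisfying worlds: {w1}.

1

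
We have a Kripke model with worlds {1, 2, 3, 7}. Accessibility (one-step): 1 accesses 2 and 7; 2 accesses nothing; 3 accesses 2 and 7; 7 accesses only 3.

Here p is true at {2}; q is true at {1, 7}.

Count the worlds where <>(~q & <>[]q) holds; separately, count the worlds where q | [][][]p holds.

1 and 3

For <>(~q & <>[]q):
1: successors {2, 7}; ~q & <>[]q there: 2:F, 7:F. ✗
2: no successors, so <>(~q & <>[]q) fails. ✗
3: successors {2, 7}; ~q & <>[]q there: 2:F, 7:F. ✗
7: successors {3}; ~q & <>[]q there: 3:T. ✓
— 1 world.
For q | [][][]p:
1: q is T, [][][]p is F. ✓
2: q is F, [][][]p is T. ✓
3: q is F, [][][]p is F. ✗
7: q is T, [][][]p is F. ✓
— 3 worlds.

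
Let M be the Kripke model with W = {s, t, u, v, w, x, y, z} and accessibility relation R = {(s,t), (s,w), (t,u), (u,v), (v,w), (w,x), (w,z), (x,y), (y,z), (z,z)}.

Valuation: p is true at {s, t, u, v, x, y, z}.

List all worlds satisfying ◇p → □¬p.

s: ◇p is T, □¬p is F. ✗
t: ◇p is T, □¬p is F. ✗
u: ◇p is T, □¬p is F. ✗
v: ◇p is F, □¬p is T. ✓
w: ◇p is T, □¬p is F. ✗
x: ◇p is T, □¬p is F. ✗
y: ◇p is T, □¬p is F. ✗
z: ◇p is T, □¬p is F. ✗

{v}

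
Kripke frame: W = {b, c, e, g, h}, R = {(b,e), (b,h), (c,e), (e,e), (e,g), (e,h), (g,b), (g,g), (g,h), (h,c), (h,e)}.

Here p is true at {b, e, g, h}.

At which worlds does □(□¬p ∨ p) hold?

b: successors {e, h}; □¬p ∨ p there: e:T, h:T. ✓
c: successors {e}; □¬p ∨ p there: e:T. ✓
e: successors {e, g, h}; □¬p ∨ p there: e:T, g:T, h:T. ✓
g: successors {b, g, h}; □¬p ∨ p there: b:T, g:T, h:T. ✓
h: successors {c, e}; □¬p ∨ p there: c:F, e:T. ✗

{b, c, e, g}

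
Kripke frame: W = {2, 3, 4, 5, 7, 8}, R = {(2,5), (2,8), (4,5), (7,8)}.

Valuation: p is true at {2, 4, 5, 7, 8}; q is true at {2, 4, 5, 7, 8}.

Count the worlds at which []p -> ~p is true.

1

2: []p is T, ~p is F. ✗
3: []p is T, ~p is T. ✓
4: []p is T, ~p is F. ✗
5: []p is T, ~p is F. ✗
7: []p is T, ~p is F. ✗
8: []p is T, ~p is F. ✗
Satisfying worlds: {3}.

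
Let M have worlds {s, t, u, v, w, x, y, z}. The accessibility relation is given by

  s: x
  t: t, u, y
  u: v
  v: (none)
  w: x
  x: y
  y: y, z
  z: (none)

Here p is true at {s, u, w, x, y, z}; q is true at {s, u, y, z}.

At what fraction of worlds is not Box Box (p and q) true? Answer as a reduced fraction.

1/8

s: Box Box (p and q) is T. ✗
t: Box Box (p and q) is F. ✓
u: Box Box (p and q) is T. ✗
v: Box Box (p and q) is T. ✗
w: Box Box (p and q) is T. ✗
x: Box Box (p and q) is T. ✗
y: Box Box (p and q) is T. ✗
z: Box Box (p and q) is T. ✗
That's 1 of 8 worlds, so 1/8.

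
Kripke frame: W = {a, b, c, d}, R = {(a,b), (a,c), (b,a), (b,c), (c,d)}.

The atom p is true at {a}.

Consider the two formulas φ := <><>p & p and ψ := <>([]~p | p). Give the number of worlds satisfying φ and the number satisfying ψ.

For <><>p & p:
a: <><>p is T, p is T. ✓
b: <><>p is F, p is F. ✗
c: <><>p is F, p is F. ✗
d: <><>p is F, p is F. ✗
— 1 world.
For <>([]~p | p):
a: successors {b, c}; []~p | p there: b:F, c:T. ✓
b: successors {a, c}; []~p | p there: a:T, c:T. ✓
c: successors {d}; []~p | p there: d:T. ✓
d: no successors, so <>([]~p | p) fails. ✗
— 3 worlds.

1 and 3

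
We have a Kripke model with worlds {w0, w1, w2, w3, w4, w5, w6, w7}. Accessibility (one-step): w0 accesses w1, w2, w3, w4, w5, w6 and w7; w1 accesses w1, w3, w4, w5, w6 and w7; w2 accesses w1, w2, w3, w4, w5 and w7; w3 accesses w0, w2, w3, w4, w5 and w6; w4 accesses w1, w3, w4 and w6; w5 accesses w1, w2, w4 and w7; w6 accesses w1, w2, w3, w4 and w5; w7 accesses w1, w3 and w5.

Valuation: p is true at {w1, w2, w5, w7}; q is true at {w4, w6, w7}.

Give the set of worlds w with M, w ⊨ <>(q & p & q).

{w0, w1, w2, w5}

w0: successors {w1, w2, w3, w4, w5, w6, w7}; q & p & q there: w1:F, w2:F, w3:F, w4:F, w5:F, w6:F, w7:T. ✓
w1: successors {w1, w3, w4, w5, w6, w7}; q & p & q there: w1:F, w3:F, w4:F, w5:F, w6:F, w7:T. ✓
w2: successors {w1, w2, w3, w4, w5, w7}; q & p & q there: w1:F, w2:F, w3:F, w4:F, w5:F, w7:T. ✓
w3: successors {w0, w2, w3, w4, w5, w6}; q & p & q there: w0:F, w2:F, w3:F, w4:F, w5:F, w6:F. ✗
w4: successors {w1, w3, w4, w6}; q & p & q there: w1:F, w3:F, w4:F, w6:F. ✗
w5: successors {w1, w2, w4, w7}; q & p & q there: w1:F, w2:F, w4:F, w7:T. ✓
w6: successors {w1, w2, w3, w4, w5}; q & p & q there: w1:F, w2:F, w3:F, w4:F, w5:F. ✗
w7: successors {w1, w3, w5}; q & p & q there: w1:F, w3:F, w5:F. ✗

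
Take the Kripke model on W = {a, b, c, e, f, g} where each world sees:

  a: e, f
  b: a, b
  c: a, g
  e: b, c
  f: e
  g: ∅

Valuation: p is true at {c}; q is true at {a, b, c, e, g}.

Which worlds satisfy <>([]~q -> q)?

{a, b, c, e, f}

a: successors {e, f}; []~q -> q there: e:T, f:T. ✓
b: successors {a, b}; []~q -> q there: a:T, b:T. ✓
c: successors {a, g}; []~q -> q there: a:T, g:T. ✓
e: successors {b, c}; []~q -> q there: b:T, c:T. ✓
f: successors {e}; []~q -> q there: e:T. ✓
g: no successors, so <>([]~q -> q) fails. ✗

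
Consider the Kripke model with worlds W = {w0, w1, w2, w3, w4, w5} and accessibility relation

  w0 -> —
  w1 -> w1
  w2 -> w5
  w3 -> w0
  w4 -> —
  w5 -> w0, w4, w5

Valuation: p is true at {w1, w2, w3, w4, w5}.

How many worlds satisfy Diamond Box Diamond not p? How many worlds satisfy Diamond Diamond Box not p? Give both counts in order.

2 and 2

For Diamond Box Diamond not p:
w0: no successors, so Diamond Box Diamond not p fails. ✗
w1: successors {w1}; Box Diamond not p there: w1:F. ✗
w2: successors {w5}; Box Diamond not p there: w5:F. ✗
w3: successors {w0}; Box Diamond not p there: w0:T. ✓
w4: no successors, so Diamond Box Diamond not p fails. ✗
w5: successors {w0, w4, w5}; Box Diamond not p there: w0:T, w4:T, w5:F. ✓
— 2 worlds.
For Diamond Diamond Box not p:
w0: no successors, so Diamond Diamond Box not p fails. ✗
w1: successors {w1}; Diamond Box not p there: w1:F. ✗
w2: successors {w5}; Diamond Box not p there: w5:T. ✓
w3: successors {w0}; Diamond Box not p there: w0:F. ✗
w4: no successors, so Diamond Diamond Box not p fails. ✗
w5: successors {w0, w4, w5}; Diamond Box not p there: w0:F, w4:F, w5:T. ✓
— 2 worlds.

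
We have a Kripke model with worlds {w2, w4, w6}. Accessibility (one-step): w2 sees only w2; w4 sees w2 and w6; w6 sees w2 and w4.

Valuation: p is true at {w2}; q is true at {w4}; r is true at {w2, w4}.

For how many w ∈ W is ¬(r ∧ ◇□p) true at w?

w2: r ∧ ◇□p is T. ✗
w4: r ∧ ◇□p is T. ✗
w6: r ∧ ◇□p is F. ✓
Satisfying worlds: {w6}.

1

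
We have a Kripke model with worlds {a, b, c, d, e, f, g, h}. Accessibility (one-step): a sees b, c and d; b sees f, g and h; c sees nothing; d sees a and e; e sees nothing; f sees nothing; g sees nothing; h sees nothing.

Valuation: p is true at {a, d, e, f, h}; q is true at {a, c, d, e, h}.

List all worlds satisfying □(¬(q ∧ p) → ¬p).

a: successors {b, c, d}; ¬(q ∧ p) → ¬p there: b:T, c:T, d:T. ✓
b: successors {f, g, h}; ¬(q ∧ p) → ¬p there: f:F, g:T, h:T. ✗
c: no successors, so □(¬(q ∧ p) → ¬p) holds vacuously. ✓
d: successors {a, e}; ¬(q ∧ p) → ¬p there: a:T, e:T. ✓
e: no successors, so □(¬(q ∧ p) → ¬p) holds vacuously. ✓
f: no successors, so □(¬(q ∧ p) → ¬p) holds vacuously. ✓
g: no successors, so □(¬(q ∧ p) → ¬p) holds vacuously. ✓
h: no successors, so □(¬(q ∧ p) → ¬p) holds vacuously. ✓

{a, c, d, e, f, g, h}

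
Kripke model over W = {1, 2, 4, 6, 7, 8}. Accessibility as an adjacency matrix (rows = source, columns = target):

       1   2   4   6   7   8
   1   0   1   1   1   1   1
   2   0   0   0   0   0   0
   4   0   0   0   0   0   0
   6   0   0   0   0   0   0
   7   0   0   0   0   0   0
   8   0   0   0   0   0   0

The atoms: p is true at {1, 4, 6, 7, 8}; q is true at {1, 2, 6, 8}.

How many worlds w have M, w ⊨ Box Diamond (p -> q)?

5

1: successors {2, 4, 6, 7, 8}; Diamond (p -> q) there: 2:F, 4:F, 6:F, 7:F, 8:F. ✗
2: no successors, so Box Diamond (p -> q) holds vacuously. ✓
4: no successors, so Box Diamond (p -> q) holds vacuously. ✓
6: no successors, so Box Diamond (p -> q) holds vacuously. ✓
7: no successors, so Box Diamond (p -> q) holds vacuously. ✓
8: no successors, so Box Diamond (p -> q) holds vacuously. ✓
Satisfying worlds: {2, 4, 6, 7, 8}.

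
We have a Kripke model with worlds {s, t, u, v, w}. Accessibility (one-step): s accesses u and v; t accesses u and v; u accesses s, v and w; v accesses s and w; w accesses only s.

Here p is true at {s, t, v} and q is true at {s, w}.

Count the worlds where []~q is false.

3

s: successors {u, v}; ~q there: u:T, v:T. ✓
t: successors {u, v}; ~q there: u:T, v:T. ✓
u: successors {s, v, w}; ~q there: s:F, v:T, w:F. ✗
v: successors {s, w}; ~q there: s:F, w:F. ✗
w: successors {s}; ~q there: s:F. ✗
Satisfying worlds: {s, t}.
So []~q fails at the other 3 worlds.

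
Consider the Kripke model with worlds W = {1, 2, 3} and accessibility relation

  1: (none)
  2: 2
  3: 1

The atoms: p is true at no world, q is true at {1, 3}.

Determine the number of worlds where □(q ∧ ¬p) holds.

1: no successors, so □(q ∧ ¬p) holds vacuously. ✓
2: successors {2}; q ∧ ¬p there: 2:F. ✗
3: successors {1}; q ∧ ¬p there: 1:T. ✓
Satisfying worlds: {1, 3}.

2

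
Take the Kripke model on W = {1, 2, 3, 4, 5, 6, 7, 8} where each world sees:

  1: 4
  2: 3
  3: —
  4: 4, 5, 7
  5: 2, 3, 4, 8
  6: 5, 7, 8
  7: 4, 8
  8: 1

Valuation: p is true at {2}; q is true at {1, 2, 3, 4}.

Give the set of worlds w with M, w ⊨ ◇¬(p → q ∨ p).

∅

1: successors {4}; ¬(p → q ∨ p) there: 4:F. ✗
2: successors {3}; ¬(p → q ∨ p) there: 3:F. ✗
3: no successors, so ◇¬(p → q ∨ p) fails. ✗
4: successors {4, 5, 7}; ¬(p → q ∨ p) there: 4:F, 5:F, 7:F. ✗
5: successors {2, 3, 4, 8}; ¬(p → q ∨ p) there: 2:F, 3:F, 4:F, 8:F. ✗
6: successors {5, 7, 8}; ¬(p → q ∨ p) there: 5:F, 7:F, 8:F. ✗
7: successors {4, 8}; ¬(p → q ∨ p) there: 4:F, 8:F. ✗
8: successors {1}; ¬(p → q ∨ p) there: 1:F. ✗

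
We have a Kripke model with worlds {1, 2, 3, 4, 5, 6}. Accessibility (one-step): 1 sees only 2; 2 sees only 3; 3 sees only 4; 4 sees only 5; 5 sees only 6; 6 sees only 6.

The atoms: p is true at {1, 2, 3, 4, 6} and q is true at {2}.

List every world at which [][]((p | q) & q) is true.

∅

1: successors {2}; []((p | q) & q) there: 2:F. ✗
2: successors {3}; []((p | q) & q) there: 3:F. ✗
3: successors {4}; []((p | q) & q) there: 4:F. ✗
4: successors {5}; []((p | q) & q) there: 5:F. ✗
5: successors {6}; []((p | q) & q) there: 6:F. ✗
6: successors {6}; []((p | q) & q) there: 6:F. ✗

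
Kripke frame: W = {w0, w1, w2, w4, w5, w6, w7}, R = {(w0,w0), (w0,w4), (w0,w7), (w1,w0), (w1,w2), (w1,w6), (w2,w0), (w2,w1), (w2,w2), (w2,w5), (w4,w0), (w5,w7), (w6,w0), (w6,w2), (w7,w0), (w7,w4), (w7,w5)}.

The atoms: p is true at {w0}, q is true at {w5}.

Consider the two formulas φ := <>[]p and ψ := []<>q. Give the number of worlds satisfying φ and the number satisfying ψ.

For <>[]p:
w0: successors {w0, w4, w7}; []p there: w0:F, w4:T, w7:F. ✓
w1: successors {w0, w2, w6}; []p there: w0:F, w2:F, w6:F. ✗
w2: successors {w0, w1, w2, w5}; []p there: w0:F, w1:F, w2:F, w5:F. ✗
w4: successors {w0}; []p there: w0:F. ✗
w5: successors {w7}; []p there: w7:F. ✗
w6: successors {w0, w2}; []p there: w0:F, w2:F. ✗
w7: successors {w0, w4, w5}; []p there: w0:F, w4:T, w5:F. ✓
— 2 worlds.
For []<>q:
w0: successors {w0, w4, w7}; <>q there: w0:F, w4:F, w7:T. ✗
w1: successors {w0, w2, w6}; <>q there: w0:F, w2:T, w6:F. ✗
w2: successors {w0, w1, w2, w5}; <>q there: w0:F, w1:F, w2:T, w5:F. ✗
w4: successors {w0}; <>q there: w0:F. ✗
w5: successors {w7}; <>q there: w7:T. ✓
w6: successors {w0, w2}; <>q there: w0:F, w2:T. ✗
w7: successors {w0, w4, w5}; <>q there: w0:F, w4:F, w5:F. ✗
— 1 world.

2 and 1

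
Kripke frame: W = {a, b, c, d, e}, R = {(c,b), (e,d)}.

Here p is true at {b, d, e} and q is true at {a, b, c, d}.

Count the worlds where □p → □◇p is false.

a: □p is T, □◇p is T. ✓
b: □p is T, □◇p is T. ✓
c: □p is T, □◇p is F. ✗
d: □p is T, □◇p is T. ✓
e: □p is T, □◇p is F. ✗
Satisfying worlds: {a, b, d}.
So □p → □◇p fails at the other 2 worlds.

2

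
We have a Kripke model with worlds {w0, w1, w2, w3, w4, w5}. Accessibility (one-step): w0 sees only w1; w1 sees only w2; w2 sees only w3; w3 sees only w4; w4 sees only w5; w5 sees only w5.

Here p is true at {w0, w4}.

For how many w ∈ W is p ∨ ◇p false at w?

w0: p is T, ◇p is F. ✓
w1: p is F, ◇p is F. ✗
w2: p is F, ◇p is F. ✗
w3: p is F, ◇p is T. ✓
w4: p is T, ◇p is F. ✓
w5: p is F, ◇p is F. ✗
Satisfying worlds: {w0, w3, w4}.
So p ∨ ◇p fails at the other 3 worlds.

3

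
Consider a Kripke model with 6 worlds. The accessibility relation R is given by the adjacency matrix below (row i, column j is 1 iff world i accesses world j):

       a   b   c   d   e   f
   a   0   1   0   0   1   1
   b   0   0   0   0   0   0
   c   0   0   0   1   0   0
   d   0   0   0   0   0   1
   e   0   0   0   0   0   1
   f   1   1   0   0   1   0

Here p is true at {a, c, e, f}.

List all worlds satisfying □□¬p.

{b}

a: successors {b, e, f}; □¬p there: b:T, e:F, f:F. ✗
b: no successors, so □□¬p holds vacuously. ✓
c: successors {d}; □¬p there: d:F. ✗
d: successors {f}; □¬p there: f:F. ✗
e: successors {f}; □¬p there: f:F. ✗
f: successors {a, b, e}; □¬p there: a:F, b:T, e:F. ✗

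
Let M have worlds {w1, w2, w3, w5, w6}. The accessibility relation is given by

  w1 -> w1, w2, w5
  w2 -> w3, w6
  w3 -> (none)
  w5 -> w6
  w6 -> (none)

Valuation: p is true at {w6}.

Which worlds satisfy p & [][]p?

w1: p is F, [][]p is F. ✗
w2: p is F, [][]p is T. ✗
w3: p is F, [][]p is T. ✗
w5: p is F, [][]p is T. ✗
w6: p is T, [][]p is T. ✓

{w6}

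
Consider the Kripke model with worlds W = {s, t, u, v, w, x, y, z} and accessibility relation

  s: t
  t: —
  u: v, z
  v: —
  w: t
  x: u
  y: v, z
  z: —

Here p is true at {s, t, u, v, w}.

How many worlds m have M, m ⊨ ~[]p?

s: []p is T. ✗
t: []p is T. ✗
u: []p is F. ✓
v: []p is T. ✗
w: []p is T. ✗
x: []p is T. ✗
y: []p is F. ✓
z: []p is T. ✗
Satisfying worlds: {u, y}.

2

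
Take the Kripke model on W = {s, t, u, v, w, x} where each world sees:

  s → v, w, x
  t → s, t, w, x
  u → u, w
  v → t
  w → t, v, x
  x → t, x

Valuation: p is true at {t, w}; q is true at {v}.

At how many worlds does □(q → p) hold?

s: successors {v, w, x}; q → p there: v:F, w:T, x:T. ✗
t: successors {s, t, w, x}; q → p there: s:T, t:T, w:T, x:T. ✓
u: successors {u, w}; q → p there: u:T, w:T. ✓
v: successors {t}; q → p there: t:T. ✓
w: successors {t, v, x}; q → p there: t:T, v:F, x:T. ✗
x: successors {t, x}; q → p there: t:T, x:T. ✓
Satisfying worlds: {t, u, v, x}.

4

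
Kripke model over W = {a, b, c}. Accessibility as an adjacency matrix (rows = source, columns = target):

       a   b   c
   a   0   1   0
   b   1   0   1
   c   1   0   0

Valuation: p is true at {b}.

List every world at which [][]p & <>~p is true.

a: [][]p is F, <>~p is F. ✗
b: [][]p is F, <>~p is T. ✗
c: [][]p is T, <>~p is T. ✓

{c}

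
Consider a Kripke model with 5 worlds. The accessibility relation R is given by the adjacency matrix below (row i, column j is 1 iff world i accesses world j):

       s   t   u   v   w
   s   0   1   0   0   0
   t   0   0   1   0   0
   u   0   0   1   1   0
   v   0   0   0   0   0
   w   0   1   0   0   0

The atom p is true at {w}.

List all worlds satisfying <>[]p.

{u}

s: successors {t}; []p there: t:F. ✗
t: successors {u}; []p there: u:F. ✗
u: successors {u, v}; []p there: u:F, v:T. ✓
v: no successors, so <>[]p fails. ✗
w: successors {t}; []p there: t:F. ✗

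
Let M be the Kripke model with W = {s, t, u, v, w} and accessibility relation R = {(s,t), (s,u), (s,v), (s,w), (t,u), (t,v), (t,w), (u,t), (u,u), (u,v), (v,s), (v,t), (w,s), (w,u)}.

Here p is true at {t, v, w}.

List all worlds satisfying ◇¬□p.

s: successors {t, u, v, w}; ¬□p there: t:T, u:T, v:T, w:T. ✓
t: successors {u, v, w}; ¬□p there: u:T, v:T, w:T. ✓
u: successors {t, u, v}; ¬□p there: t:T, u:T, v:T. ✓
v: successors {s, t}; ¬□p there: s:T, t:T. ✓
w: successors {s, u}; ¬□p there: s:T, u:T. ✓

{s, t, u, v, w}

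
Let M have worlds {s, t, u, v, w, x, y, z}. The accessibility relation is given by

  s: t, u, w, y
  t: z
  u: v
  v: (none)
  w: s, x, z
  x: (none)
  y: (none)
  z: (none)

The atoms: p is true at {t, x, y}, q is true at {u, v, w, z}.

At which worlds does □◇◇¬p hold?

{v, x, y, z}

s: successors {t, u, w, y}; ◇◇¬p there: t:F, u:F, w:T, y:F. ✗
t: successors {z}; ◇◇¬p there: z:F. ✗
u: successors {v}; ◇◇¬p there: v:F. ✗
v: no successors, so □◇◇¬p holds vacuously. ✓
w: successors {s, x, z}; ◇◇¬p there: s:T, x:F, z:F. ✗
x: no successors, so □◇◇¬p holds vacuously. ✓
y: no successors, so □◇◇¬p holds vacuously. ✓
z: no successors, so □◇◇¬p holds vacuously. ✓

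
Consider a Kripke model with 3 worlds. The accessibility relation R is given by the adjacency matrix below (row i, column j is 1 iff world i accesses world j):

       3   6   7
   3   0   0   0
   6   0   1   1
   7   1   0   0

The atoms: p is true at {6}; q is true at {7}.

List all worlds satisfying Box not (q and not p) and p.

3: Box not (q and not p) is T, p is F. ✗
6: Box not (q and not p) is F, p is T. ✗
7: Box not (q and not p) is T, p is F. ✗

∅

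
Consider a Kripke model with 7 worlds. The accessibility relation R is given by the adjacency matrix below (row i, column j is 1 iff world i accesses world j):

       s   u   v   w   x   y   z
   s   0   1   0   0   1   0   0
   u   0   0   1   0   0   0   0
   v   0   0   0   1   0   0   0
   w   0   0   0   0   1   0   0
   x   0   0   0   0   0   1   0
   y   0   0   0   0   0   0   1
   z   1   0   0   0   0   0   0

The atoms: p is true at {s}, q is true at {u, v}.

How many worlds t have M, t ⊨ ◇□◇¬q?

6

s: successors {u, x}; □◇¬q there: u:T, x:T. ✓
u: successors {v}; □◇¬q there: v:T. ✓
v: successors {w}; □◇¬q there: w:T. ✓
w: successors {x}; □◇¬q there: x:T. ✓
x: successors {y}; □◇¬q there: y:T. ✓
y: successors {z}; □◇¬q there: z:T. ✓
z: successors {s}; □◇¬q there: s:F. ✗
Satisfying worlds: {s, u, v, w, x, y}.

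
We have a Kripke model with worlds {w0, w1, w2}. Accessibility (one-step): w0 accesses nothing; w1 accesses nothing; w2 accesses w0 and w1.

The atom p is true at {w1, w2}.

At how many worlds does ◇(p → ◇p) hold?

w0: no successors, so ◇(p → ◇p) fails. ✗
w1: no successors, so ◇(p → ◇p) fails. ✗
w2: successors {w0, w1}; p → ◇p there: w0:T, w1:F. ✓
Satisfying worlds: {w2}.

1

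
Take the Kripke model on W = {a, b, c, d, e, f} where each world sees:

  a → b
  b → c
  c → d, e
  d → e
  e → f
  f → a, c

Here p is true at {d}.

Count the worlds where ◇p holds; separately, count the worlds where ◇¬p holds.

1 and 6

For ◇p:
a: successors {b}; p there: b:F. ✗
b: successors {c}; p there: c:F. ✗
c: successors {d, e}; p there: d:T, e:F. ✓
d: successors {e}; p there: e:F. ✗
e: successors {f}; p there: f:F. ✗
f: successors {a, c}; p there: a:F, c:F. ✗
— 1 world.
For ◇¬p:
a: successors {b}; ¬p there: b:T. ✓
b: successors {c}; ¬p there: c:T. ✓
c: successors {d, e}; ¬p there: d:F, e:T. ✓
d: successors {e}; ¬p there: e:T. ✓
e: successors {f}; ¬p there: f:T. ✓
f: successors {a, c}; ¬p there: a:T, c:T. ✓
— 6 worlds.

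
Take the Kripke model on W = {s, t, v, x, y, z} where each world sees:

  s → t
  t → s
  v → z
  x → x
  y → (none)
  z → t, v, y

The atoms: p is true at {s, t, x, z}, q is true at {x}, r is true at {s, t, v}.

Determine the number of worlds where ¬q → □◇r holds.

5

s: ¬q is T, □◇r is T. ✓
t: ¬q is T, □◇r is T. ✓
v: ¬q is T, □◇r is T. ✓
x: ¬q is F, □◇r is F. ✓
y: ¬q is T, □◇r is T. ✓
z: ¬q is T, □◇r is F. ✗
Satisfying worlds: {s, t, v, x, y}.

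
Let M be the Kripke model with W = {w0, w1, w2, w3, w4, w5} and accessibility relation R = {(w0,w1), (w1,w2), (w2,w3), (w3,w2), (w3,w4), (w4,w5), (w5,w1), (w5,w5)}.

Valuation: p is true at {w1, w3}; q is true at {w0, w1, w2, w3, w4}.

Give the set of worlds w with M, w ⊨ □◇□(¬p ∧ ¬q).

w0: successors {w1}; ◇□(¬p ∧ ¬q) there: w1:F. ✗
w1: successors {w2}; ◇□(¬p ∧ ¬q) there: w2:F. ✗
w2: successors {w3}; ◇□(¬p ∧ ¬q) there: w3:T. ✓
w3: successors {w2, w4}; ◇□(¬p ∧ ¬q) there: w2:F, w4:F. ✗
w4: successors {w5}; ◇□(¬p ∧ ¬q) there: w5:F. ✗
w5: successors {w1, w5}; ◇□(¬p ∧ ¬q) there: w1:F, w5:F. ✗

{w2}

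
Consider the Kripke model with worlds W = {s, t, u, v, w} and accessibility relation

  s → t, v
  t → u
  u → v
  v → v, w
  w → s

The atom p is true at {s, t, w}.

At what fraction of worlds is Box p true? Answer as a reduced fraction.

1/5

s: successors {t, v}; p there: t:T, v:F. ✗
t: successors {u}; p there: u:F. ✗
u: successors {v}; p there: v:F. ✗
v: successors {v, w}; p there: v:F, w:T. ✗
w: successors {s}; p there: s:T. ✓
That's 1 of 5 worlds, so 1/5.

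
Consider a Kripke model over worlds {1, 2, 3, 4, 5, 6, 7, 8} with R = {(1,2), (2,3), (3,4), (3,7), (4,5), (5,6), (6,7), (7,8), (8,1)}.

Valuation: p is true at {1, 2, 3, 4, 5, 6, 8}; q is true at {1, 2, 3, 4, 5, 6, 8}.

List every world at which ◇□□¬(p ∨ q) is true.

1: successors {2}; □□¬(p ∨ q) there: 2:F. ✗
2: successors {3}; □□¬(p ∨ q) there: 3:F. ✗
3: successors {4, 7}; □□¬(p ∨ q) there: 4:F, 7:F. ✗
4: successors {5}; □□¬(p ∨ q) there: 5:T. ✓
5: successors {6}; □□¬(p ∨ q) there: 6:F. ✗
6: successors {7}; □□¬(p ∨ q) there: 7:F. ✗
7: successors {8}; □□¬(p ∨ q) there: 8:F. ✗
8: successors {1}; □□¬(p ∨ q) there: 1:F. ✗

{4}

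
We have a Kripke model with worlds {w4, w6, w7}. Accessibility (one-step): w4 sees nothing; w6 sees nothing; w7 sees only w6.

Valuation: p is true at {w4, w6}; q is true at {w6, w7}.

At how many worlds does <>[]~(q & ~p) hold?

w4: no successors, so <>[]~(q & ~p) fails. ✗
w6: no successors, so <>[]~(q & ~p) fails. ✗
w7: successors {w6}; []~(q & ~p) there: w6:T. ✓
Satisfying worlds: {w7}.

1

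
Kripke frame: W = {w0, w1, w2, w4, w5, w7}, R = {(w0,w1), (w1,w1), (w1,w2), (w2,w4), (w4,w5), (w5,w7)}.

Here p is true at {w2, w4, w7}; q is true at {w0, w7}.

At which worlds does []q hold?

w0: successors {w1}; q there: w1:F. ✗
w1: successors {w1, w2}; q there: w1:F, w2:F. ✗
w2: successors {w4}; q there: w4:F. ✗
w4: successors {w5}; q there: w5:F. ✗
w5: successors {w7}; q there: w7:T. ✓
w7: no successors, so []q holds vacuously. ✓

{w5, w7}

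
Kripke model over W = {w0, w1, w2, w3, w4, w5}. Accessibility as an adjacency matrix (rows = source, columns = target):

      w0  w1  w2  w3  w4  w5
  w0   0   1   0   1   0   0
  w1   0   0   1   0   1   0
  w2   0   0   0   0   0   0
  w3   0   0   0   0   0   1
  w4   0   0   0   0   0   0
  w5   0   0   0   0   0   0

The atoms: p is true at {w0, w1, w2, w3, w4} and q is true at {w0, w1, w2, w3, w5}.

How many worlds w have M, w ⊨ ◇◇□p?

w0: successors {w1, w3}; ◇□p there: w1:T, w3:T. ✓
w1: successors {w2, w4}; ◇□p there: w2:F, w4:F. ✗
w2: no successors, so ◇◇□p fails. ✗
w3: successors {w5}; ◇□p there: w5:F. ✗
w4: no successors, so ◇◇□p fails. ✗
w5: no successors, so ◇◇□p fails. ✗
Satisfying worlds: {w0}.

1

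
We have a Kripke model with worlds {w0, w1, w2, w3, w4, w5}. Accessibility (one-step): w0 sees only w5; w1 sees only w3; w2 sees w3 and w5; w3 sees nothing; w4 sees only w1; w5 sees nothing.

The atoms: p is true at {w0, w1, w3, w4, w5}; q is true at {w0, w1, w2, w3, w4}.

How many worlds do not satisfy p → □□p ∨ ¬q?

w0: p is T, □□p ∨ ¬q is T. ✓
w1: p is T, □□p ∨ ¬q is T. ✓
w2: p is F, □□p ∨ ¬q is T. ✓
w3: p is T, □□p ∨ ¬q is T. ✓
w4: p is T, □□p ∨ ¬q is T. ✓
w5: p is T, □□p ∨ ¬q is T. ✓
Satisfying worlds: {w0, w1, w2, w3, w4, w5}.
So p → □□p ∨ ¬q fails at the other 0 worlds.

0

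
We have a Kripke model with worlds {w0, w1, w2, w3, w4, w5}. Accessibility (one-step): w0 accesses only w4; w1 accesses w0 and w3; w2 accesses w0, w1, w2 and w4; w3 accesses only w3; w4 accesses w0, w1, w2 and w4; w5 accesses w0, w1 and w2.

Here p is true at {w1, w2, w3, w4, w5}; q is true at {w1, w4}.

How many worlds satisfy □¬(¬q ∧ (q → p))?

1

w0: successors {w4}; ¬(¬q ∧ (q → p)) there: w4:T. ✓
w1: successors {w0, w3}; ¬(¬q ∧ (q → p)) there: w0:F, w3:F. ✗
w2: successors {w0, w1, w2, w4}; ¬(¬q ∧ (q → p)) there: w0:F, w1:T, w2:F, w4:T. ✗
w3: successors {w3}; ¬(¬q ∧ (q → p)) there: w3:F. ✗
w4: successors {w0, w1, w2, w4}; ¬(¬q ∧ (q → p)) there: w0:F, w1:T, w2:F, w4:T. ✗
w5: successors {w0, w1, w2}; ¬(¬q ∧ (q → p)) there: w0:F, w1:T, w2:F. ✗
Satisfying worlds: {w0}.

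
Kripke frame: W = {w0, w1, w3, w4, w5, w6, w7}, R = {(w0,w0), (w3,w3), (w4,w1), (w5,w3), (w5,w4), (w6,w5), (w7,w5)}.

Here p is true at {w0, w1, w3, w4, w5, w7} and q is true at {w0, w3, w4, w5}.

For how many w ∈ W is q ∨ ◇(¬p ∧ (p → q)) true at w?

4

w0: q is T, ◇(¬p ∧ (p → q)) is F. ✓
w1: q is F, ◇(¬p ∧ (p → q)) is F. ✗
w3: q is T, ◇(¬p ∧ (p → q)) is F. ✓
w4: q is T, ◇(¬p ∧ (p → q)) is F. ✓
w5: q is T, ◇(¬p ∧ (p → q)) is F. ✓
w6: q is F, ◇(¬p ∧ (p → q)) is F. ✗
w7: q is F, ◇(¬p ∧ (p → q)) is F. ✗
Satisfying worlds: {w0, w3, w4, w5}.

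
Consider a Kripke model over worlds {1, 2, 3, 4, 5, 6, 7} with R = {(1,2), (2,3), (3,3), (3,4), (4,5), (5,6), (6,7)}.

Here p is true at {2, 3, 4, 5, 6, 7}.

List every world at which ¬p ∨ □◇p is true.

1: ¬p is T, □◇p is T. ✓
2: ¬p is F, □◇p is T. ✓
3: ¬p is F, □◇p is T. ✓
4: ¬p is F, □◇p is T. ✓
5: ¬p is F, □◇p is T. ✓
6: ¬p is F, □◇p is F. ✗
7: ¬p is F, □◇p is T. ✓

{1, 2, 3, 4, 5, 7}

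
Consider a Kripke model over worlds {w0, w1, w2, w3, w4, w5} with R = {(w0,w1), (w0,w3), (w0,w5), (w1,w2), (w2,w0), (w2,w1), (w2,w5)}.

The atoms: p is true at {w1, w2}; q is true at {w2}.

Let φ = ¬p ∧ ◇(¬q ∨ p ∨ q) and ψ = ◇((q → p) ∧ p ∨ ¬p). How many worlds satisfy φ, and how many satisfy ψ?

For ¬p ∧ ◇(¬q ∨ p ∨ q):
w0: ¬p is T, ◇(¬q ∨ p ∨ q) is T. ✓
w1: ¬p is F, ◇(¬q ∨ p ∨ q) is T. ✗
w2: ¬p is F, ◇(¬q ∨ p ∨ q) is T. ✗
w3: ¬p is T, ◇(¬q ∨ p ∨ q) is F. ✗
w4: ¬p is T, ◇(¬q ∨ p ∨ q) is F. ✗
w5: ¬p is T, ◇(¬q ∨ p ∨ q) is F. ✗
— 1 world.
For ◇((q → p) ∧ p ∨ ¬p):
w0: successors {w1, w3, w5}; (q → p) ∧ p ∨ ¬p there: w1:T, w3:T, w5:T. ✓
w1: successors {w2}; (q → p) ∧ p ∨ ¬p there: w2:T. ✓
w2: successors {w0, w1, w5}; (q → p) ∧ p ∨ ¬p there: w0:T, w1:T, w5:T. ✓
w3: no successors, so ◇((q → p) ∧ p ∨ ¬p) fails. ✗
w4: no successors, so ◇((q → p) ∧ p ∨ ¬p) fails. ✗
w5: no successors, so ◇((q → p) ∧ p ∨ ¬p) fails. ✗
— 3 worlds.

1 and 3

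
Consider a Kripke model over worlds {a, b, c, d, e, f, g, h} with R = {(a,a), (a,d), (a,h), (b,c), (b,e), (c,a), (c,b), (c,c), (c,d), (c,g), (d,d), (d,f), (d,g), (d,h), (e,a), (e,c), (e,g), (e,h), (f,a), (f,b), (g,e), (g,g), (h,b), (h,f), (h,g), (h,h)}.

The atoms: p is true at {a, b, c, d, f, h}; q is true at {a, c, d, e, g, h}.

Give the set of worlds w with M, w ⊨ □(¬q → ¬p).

a: successors {a, d, h}; ¬q → ¬p there: a:T, d:T, h:T. ✓
b: successors {c, e}; ¬q → ¬p there: c:T, e:T. ✓
c: successors {a, b, c, d, g}; ¬q → ¬p there: a:T, b:F, c:T, d:T, g:T. ✗
d: successors {d, f, g, h}; ¬q → ¬p there: d:T, f:F, g:T, h:T. ✗
e: successors {a, c, g, h}; ¬q → ¬p there: a:T, c:T, g:T, h:T. ✓
f: successors {a, b}; ¬q → ¬p there: a:T, b:F. ✗
g: successors {e, g}; ¬q → ¬p there: e:T, g:T. ✓
h: successors {b, f, g, h}; ¬q → ¬p there: b:F, f:F, g:T, h:T. ✗

{a, b, e, g}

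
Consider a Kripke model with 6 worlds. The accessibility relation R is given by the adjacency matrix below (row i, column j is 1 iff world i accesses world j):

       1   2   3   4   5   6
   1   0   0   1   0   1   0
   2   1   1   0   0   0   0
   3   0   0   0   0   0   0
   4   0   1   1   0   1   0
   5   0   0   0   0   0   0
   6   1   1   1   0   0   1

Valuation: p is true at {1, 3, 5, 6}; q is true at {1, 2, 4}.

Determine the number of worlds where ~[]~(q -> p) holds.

4

1: []~(q -> p) is F. ✓
2: []~(q -> p) is F. ✓
3: []~(q -> p) is T. ✗
4: []~(q -> p) is F. ✓
5: []~(q -> p) is T. ✗
6: []~(q -> p) is F. ✓
Satisfying worlds: {1, 2, 4, 6}.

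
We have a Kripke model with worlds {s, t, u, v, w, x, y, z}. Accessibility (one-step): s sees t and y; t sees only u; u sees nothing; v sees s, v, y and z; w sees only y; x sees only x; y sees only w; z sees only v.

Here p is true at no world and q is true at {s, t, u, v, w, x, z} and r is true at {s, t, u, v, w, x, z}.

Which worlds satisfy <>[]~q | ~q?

{t, y}

s: <>[]~q is F, ~q is F. ✗
t: <>[]~q is T, ~q is F. ✓
u: <>[]~q is F, ~q is F. ✗
v: <>[]~q is F, ~q is F. ✗
w: <>[]~q is F, ~q is F. ✗
x: <>[]~q is F, ~q is F. ✗
y: <>[]~q is T, ~q is T. ✓
z: <>[]~q is F, ~q is F. ✗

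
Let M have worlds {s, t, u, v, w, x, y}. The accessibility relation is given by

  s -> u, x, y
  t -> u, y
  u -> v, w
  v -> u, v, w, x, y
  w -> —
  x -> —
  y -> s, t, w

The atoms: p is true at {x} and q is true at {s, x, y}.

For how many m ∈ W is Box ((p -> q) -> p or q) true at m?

2

s: successors {u, x, y}; (p -> q) -> p or q there: u:F, x:T, y:T. ✗
t: successors {u, y}; (p -> q) -> p or q there: u:F, y:T. ✗
u: successors {v, w}; (p -> q) -> p or q there: v:F, w:F. ✗
v: successors {u, v, w, x, y}; (p -> q) -> p or q there: u:F, v:F, w:F, x:T, y:T. ✗
w: no successors, so Box ((p -> q) -> p or q) holds vacuously. ✓
x: no successors, so Box ((p -> q) -> p or q) holds vacuously. ✓
y: successors {s, t, w}; (p -> q) -> p or q there: s:T, t:F, w:F. ✗
Satisfying worlds: {w, x}.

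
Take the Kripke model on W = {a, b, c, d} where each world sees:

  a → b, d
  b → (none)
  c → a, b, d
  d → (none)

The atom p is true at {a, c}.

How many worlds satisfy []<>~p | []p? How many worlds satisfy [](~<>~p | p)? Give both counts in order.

For []<>~p | []p:
a: []<>~p is F, []p is F. ✗
b: []<>~p is T, []p is T. ✓
c: []<>~p is F, []p is F. ✗
d: []<>~p is T, []p is T. ✓
— 2 worlds.
For [](~<>~p | p):
a: successors {b, d}; ~<>~p | p there: b:T, d:T. ✓
b: no successors, so [](~<>~p | p) holds vacuously. ✓
c: successors {a, b, d}; ~<>~p | p there: a:T, b:T, d:T. ✓
d: no successors, so [](~<>~p | p) holds vacuously. ✓
— 4 worlds.

2 and 4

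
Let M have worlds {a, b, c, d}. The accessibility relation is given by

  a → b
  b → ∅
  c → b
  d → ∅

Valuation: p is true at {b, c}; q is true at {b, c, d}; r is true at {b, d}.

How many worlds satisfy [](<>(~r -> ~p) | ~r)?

a: successors {b}; <>(~r -> ~p) | ~r there: b:F. ✗
b: no successors, so [](<>(~r -> ~p) | ~r) holds vacuously. ✓
c: successors {b}; <>(~r -> ~p) | ~r there: b:F. ✗
d: no successors, so [](<>(~r -> ~p) | ~r) holds vacuously. ✓
Satisfying worlds: {b, d}.

2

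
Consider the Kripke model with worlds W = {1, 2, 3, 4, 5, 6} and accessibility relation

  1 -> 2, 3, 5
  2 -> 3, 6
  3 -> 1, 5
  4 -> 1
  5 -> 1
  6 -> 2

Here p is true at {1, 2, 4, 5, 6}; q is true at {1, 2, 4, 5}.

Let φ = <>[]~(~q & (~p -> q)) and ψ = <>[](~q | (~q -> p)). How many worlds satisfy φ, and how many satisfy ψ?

For <>[]~(~q & (~p -> q)):
1: successors {2, 3, 5}; []~(~q & (~p -> q)) there: 2:F, 3:T, 5:T. ✓
2: successors {3, 6}; []~(~q & (~p -> q)) there: 3:T, 6:T. ✓
3: successors {1, 5}; []~(~q & (~p -> q)) there: 1:T, 5:T. ✓
4: successors {1}; []~(~q & (~p -> q)) there: 1:T. ✓
5: successors {1}; []~(~q & (~p -> q)) there: 1:T. ✓
6: successors {2}; []~(~q & (~p -> q)) there: 2:F. ✗
— 5 worlds.
For <>[](~q | (~q -> p)):
1: successors {2, 3, 5}; [](~q | (~q -> p)) there: 2:T, 3:T, 5:T. ✓
2: successors {3, 6}; [](~q | (~q -> p)) there: 3:T, 6:T. ✓
3: successors {1, 5}; [](~q | (~q -> p)) there: 1:T, 5:T. ✓
4: successors {1}; [](~q | (~q -> p)) there: 1:T. ✓
5: successors {1}; [](~q | (~q -> p)) there: 1:T. ✓
6: successors {2}; [](~q | (~q -> p)) there: 2:T. ✓
— 6 worlds.

5 and 6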